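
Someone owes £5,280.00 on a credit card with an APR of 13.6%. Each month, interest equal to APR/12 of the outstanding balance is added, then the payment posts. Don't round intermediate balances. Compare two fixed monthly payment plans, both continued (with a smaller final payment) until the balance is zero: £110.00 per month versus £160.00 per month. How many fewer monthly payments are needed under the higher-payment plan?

28 fewer payments

Monthly rate r = 13.6%/12 = 1.13333% = 0.0113333.
At £110.00/mo: n = ⌈−ln(1 − rB₀/P)/ln(1+r)⌉ = 70 payments (last £74.91); total interest = total paid − £5,280.00 = £2,384.91.
At £160.00/mo: 42 payments (last £90.40); total interest £1,370.40.
Payments saved = 70 − 42 = 28.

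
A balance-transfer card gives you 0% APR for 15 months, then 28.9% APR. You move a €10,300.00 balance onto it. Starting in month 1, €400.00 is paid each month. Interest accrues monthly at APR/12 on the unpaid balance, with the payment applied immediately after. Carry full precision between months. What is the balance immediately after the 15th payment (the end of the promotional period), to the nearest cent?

Promo months 1–15 at r₀ = 0%/12 = 0; months 16+ at r₁ = 28.9%/12 = 0.0240833.
After month 15 (no interest yet): B = €10,300.00 − 15·€400.00 = €4,300.00.

€4,300.00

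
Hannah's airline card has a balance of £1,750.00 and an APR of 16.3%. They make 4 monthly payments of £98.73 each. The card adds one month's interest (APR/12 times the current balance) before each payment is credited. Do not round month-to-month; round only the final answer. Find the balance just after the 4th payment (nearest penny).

Monthly rate r = 16.3%/12 = 1.35833% = 0.0135833.
Each month: B ← B·(1+r) − £98.73.
Month 1: interest £23.77; balance after payment £1,675.04.
Month 2: interest £22.75; balance after payment £1,599.06.
Month 3: interest £21.72; balance after payment £1,522.05.
Month 4: interest £20.67; balance after payment £1,444.00.

£1,444.00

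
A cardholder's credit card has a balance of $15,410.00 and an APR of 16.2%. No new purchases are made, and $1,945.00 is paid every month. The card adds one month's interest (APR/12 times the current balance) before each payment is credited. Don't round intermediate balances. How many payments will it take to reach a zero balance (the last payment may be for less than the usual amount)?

Monthly rate r = 16.2%/12 = 1.35% = 0.0135.
Recurrence: B ← B·(1+r) − $1,945.00.
Month 1: interest $208.03; balance after payment $13,673.03.
Month 2: interest $184.59; balance after payment $11,912.62.
Closed form: n = −ln(1 − rB₀/P)/ln(1+r) = −ln(0.89304)/ln(1.0135) ≈ 8.436, so the balance reaches zero during payment 9.

9 payments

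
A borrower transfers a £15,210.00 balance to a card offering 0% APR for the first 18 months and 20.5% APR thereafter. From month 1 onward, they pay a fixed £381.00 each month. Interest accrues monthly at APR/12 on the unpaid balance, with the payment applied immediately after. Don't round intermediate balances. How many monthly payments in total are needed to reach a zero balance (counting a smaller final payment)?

Promo months 1–18 at r₀ = 0%/12 = 0; months 19+ at r₁ = 20.5%/12 = 0.0170833.
After month 18 (no interest yet): B = £15,210.00 − 18·£381.00 = £8,352.00.
Then at r₁ with £381.00/mo: n₂ = −ln(1 − r₁·B/P)/ln(1+r₁) ≈ 27.70 → 28 more payments.

46 months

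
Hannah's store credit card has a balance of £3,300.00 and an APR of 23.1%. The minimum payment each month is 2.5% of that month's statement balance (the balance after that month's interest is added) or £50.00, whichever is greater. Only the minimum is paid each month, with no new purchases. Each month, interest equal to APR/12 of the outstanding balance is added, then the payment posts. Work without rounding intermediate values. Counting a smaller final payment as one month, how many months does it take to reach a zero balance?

158 months

Monthly rate r = 23.1%/12 = 1.925% = 0.01925.
While 2.5% of the post-interest balance exceeds £50.00, each month B ← (B·(1+r))·(1 − 0.025), i.e. B shrinks by the factor (1+r)·0.975 = 0.99377.
This holds for months 1–84. Entering month 85 the balance is £1,952.01; 2.5% of the post-interest balance is now below £50.00, so the flat £50.00 minimum applies from here.
From month 85 a fixed £50.00 at rate r clears £1,952.01 in 74 more payments. Total: 84 + 74 = 158 months.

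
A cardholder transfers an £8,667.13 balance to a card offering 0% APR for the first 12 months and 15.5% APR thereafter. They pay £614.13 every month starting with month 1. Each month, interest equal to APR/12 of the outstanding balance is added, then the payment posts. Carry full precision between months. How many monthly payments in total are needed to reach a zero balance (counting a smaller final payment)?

15 months

Promo months 1–12 at r₀ = 0%/12 = 0; months 13+ at r₁ = 15.5%/12 = 0.0129167.
After month 12 (no interest yet): B = £8,667.13 − 12·£614.13 = £1,297.57.
Then at r₁ with £614.13/mo: n₂ = −ln(1 − r₁·B/P)/ln(1+r₁) ≈ 2.16 → 3 more payments.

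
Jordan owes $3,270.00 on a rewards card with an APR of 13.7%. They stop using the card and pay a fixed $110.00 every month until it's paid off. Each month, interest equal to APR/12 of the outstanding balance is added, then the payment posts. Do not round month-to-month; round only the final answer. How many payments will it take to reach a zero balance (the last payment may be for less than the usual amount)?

37 payments

Monthly rate r = 13.7%/12 = 1.14167% = 0.0114167.
Recurrence: B ← B·(1+r) − $110.00.
Month 1: interest $37.33; balance after payment $3,197.33.
Month 2: interest $36.50; balance after payment $3,123.84.
Closed form: n = −ln(1 − rB₀/P)/ln(1+r) = −ln(0.66061)/ln(1.01142) ≈ 36.521, so the balance reaches zero during payment 37.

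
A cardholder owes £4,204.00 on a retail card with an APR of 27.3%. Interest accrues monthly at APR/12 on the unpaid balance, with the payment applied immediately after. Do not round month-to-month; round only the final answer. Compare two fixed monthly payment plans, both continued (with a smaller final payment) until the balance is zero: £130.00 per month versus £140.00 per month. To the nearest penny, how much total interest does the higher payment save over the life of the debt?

£537.13

Monthly rate r = 27.3%/12 = 2.275% = 0.02275.
At £130.00/mo: n = ⌈−ln(1 − rB₀/P)/ln(1+r)⌉ = 60 payments (last £20.19); total interest = total paid − £4,204.00 = £3,486.19.
At £140.00/mo: 52 payments (last £13.06); total interest £2,949.06.
Interest saved = £3,486.19 − £2,949.06 = £537.13.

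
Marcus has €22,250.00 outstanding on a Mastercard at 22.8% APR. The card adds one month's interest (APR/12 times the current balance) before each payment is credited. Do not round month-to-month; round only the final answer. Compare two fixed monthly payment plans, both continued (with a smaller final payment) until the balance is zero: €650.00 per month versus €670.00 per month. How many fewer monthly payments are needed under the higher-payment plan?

3 fewer payments

Monthly rate r = 22.8%/12 = 1.9% = 0.019.
At €650.00/mo: n = ⌈−ln(1 − rB₀/P)/ln(1+r)⌉ = 56 payments (last €543.90); total interest = total paid − €22,250.00 = €14,043.90.
At €670.00/mo: 53 payments (last €646.18); total interest €13,236.18.
Payments saved = 56 − 53 = 3.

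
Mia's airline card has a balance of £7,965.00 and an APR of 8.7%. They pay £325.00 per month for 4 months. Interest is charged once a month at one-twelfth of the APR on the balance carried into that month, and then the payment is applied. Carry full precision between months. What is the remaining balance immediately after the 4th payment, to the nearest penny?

Monthly rate r = 8.7%/12 = 0.725% = 0.00725.
Each month: B ← B·(1+r) − £325.00.
Month 1: interest £57.75; balance after payment £7,697.75.
Month 2: interest £55.81; balance after payment £7,428.55.
Month 3: interest £53.86; balance after payment £7,157.41.
Month 4: interest £51.89; balance after payment £6,884.30.

£6,884.30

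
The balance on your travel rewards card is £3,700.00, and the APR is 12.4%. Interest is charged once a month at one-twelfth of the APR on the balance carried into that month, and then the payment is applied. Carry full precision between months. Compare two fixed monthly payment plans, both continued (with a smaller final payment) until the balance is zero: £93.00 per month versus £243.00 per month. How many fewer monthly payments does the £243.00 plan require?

35 fewer payments

Monthly rate r = 12.4%/12 = 1.03333% = 0.0103333.
At £93.00/mo: n = ⌈−ln(1 − rB₀/P)/ln(1+r)⌉ = 52 payments (last £47.36); total interest = total paid − £3,700.00 = £1,090.36.
At £243.00/mo: 17 payments (last £158.78); total interest £346.78.
Payments saved = 52 − 17 = 35.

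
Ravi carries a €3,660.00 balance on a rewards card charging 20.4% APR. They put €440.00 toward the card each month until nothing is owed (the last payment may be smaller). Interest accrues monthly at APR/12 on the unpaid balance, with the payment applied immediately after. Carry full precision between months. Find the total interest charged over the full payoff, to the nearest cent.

Monthly rate r = 20.4%/12 = 1.7% = 0.017.
Payoff takes n = ⌈−ln(1 − rB₀/P)/ln(1+r)⌉ = ⌈9.044⌉ = 10 payments; the last is €19.70.
Total paid = 9·€440.00 + €19.70 = €3,979.70.
Total interest = total paid − principal = €3,979.70 − €3,660.00 = €319.70.

€319.70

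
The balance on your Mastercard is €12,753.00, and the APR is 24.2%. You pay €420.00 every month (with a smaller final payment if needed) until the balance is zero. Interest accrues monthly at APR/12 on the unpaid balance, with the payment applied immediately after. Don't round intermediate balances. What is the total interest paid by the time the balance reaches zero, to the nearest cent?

Monthly rate r = 24.2%/12 = 2.01667% = 0.0201667.
Payoff takes n = ⌈−ln(1 − rB₀/P)/ln(1+r)⌉ = ⌈47.463⌉ = 48 payments; the last is €195.43.
Total paid = 47·€420.00 + €195.43 = €19,935.43.
Total interest = total paid − principal = €19,935.43 − €12,753.00 = €7,182.43.

€7,182.43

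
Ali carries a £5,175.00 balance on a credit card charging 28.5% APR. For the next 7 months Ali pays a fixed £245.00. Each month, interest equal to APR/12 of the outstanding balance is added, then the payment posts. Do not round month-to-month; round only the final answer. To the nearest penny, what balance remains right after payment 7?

£4,256.98

Monthly rate r = 28.5%/12 = 2.375% = 0.02375.
Each month: B ← B·(1+r) − £245.00.
Month 1: interest £122.91; balance after payment £5,052.91.
Month 2: interest £120.01; balance after payment £4,927.91.
Month 3: interest £117.04; balance after payment £4,799.95.
Month 4: interest £114.00; balance after payment £4,668.95.
Month 5: interest £110.89; balance after payment £4,534.84.
Month 6: interest £107.70; balance after payment £4,397.54.
Month 7: interest £104.44; balance after payment £4,256.98.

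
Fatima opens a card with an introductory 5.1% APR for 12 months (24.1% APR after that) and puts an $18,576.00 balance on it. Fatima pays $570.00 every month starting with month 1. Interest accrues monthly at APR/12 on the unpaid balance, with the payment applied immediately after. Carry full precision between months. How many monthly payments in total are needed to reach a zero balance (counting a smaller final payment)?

Promo months 1–12 at r₀ = 5.1%/12 = 0.00425; months 13+ at r₁ = 24.1%/12 = 0.0200833.
After month 12: iterate B ← B·(1+r₀) − $570.00 for 12 months → $12,543.67.
Then at r₁ with $570.00/mo: n₂ = −ln(1 − r₁·B/P)/ln(1+r₁) ≈ 29.34 → 30 more payments.

42 payments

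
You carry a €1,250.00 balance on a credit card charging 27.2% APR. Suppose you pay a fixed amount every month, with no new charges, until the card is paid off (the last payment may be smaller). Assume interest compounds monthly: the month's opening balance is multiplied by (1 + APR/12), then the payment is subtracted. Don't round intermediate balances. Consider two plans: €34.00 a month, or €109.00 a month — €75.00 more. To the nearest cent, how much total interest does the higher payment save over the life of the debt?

€1,253.80

Monthly rate r = 27.2%/12 = 2.26667% = 0.0226667.
At €34.00/mo: n = ⌈−ln(1 − rB₀/P)/ln(1+r)⌉ = 80 payments (last €32.01); total interest = total paid − €1,250.00 = €1,468.01.
At €109.00/mo: 14 payments (last €47.21); total interest €214.21.
Interest saved = €1,468.01 − €214.21 = €1,253.80.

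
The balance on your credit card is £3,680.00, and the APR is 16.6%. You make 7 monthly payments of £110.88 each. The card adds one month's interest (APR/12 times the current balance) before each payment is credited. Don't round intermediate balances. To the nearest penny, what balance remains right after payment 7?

Monthly rate r = 16.6%/12 = 1.38333% = 0.0138333.
Each month: B ← B·(1+r) − £110.88.
Month 1: interest £50.91; balance after payment £3,620.03.
Month 2: interest £50.08; balance after payment £3,559.22.
Month 3: interest £49.24; balance after payment £3,497.58.
Month 4: interest £48.38; balance after payment £3,435.08.
Month 5: interest £47.52; balance after payment £3,371.72.
Month 6: interest £46.64; balance after payment £3,307.48.
Month 7: interest £45.75; balance after payment £3,242.36.

£3,242.36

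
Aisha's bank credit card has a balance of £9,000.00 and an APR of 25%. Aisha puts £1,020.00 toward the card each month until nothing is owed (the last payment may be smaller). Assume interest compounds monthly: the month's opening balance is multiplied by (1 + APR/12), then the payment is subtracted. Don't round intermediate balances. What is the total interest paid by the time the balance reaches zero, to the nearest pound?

£1,050

Monthly rate r = 25%/12 = 2.08333% = 0.0208333.
Payoff takes n = ⌈−ln(1 − rB₀/P)/ln(1+r)⌉ = ⌈9.851⌉ = 10 payments; the last is £869.55.
Total paid = 9·£1,020.00 + £869.55 = £10,049.55.
Total interest = total paid − principal = £10,049.55 − £9,000.00 = £1,049.55.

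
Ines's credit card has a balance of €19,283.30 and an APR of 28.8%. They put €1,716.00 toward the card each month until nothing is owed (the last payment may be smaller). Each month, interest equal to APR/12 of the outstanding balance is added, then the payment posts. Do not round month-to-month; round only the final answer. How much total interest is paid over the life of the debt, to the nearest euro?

€3,461

Monthly rate r = 28.8%/12 = 2.4% = 0.024.
Payoff takes n = ⌈−ln(1 − rB₀/P)/ln(1+r)⌉ = ⌈13.252⌉ = 14 payments; the last is €436.54.
Total paid = 13·€1,716.00 + €436.54 = €22,744.54.
Total interest = total paid − principal = €22,744.54 − €19,283.30 = €3,461.24.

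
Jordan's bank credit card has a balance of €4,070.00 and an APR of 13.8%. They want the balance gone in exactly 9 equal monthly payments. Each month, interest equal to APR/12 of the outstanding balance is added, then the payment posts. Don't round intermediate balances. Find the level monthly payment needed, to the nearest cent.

Monthly rate r = 13.8%/12 = 1.15% = 0.0115.
Level-payment amortization: P = B₀·r / (1 − (1+r)^(−n)) = 4070.00·0.0115 / (1 − 1.0115^(−9)).
Denominator 1 − (1+r)^(−9) = 0.0977912889.
P = 46.805 / 0.0977912889 ≈ 478.62.

€478.62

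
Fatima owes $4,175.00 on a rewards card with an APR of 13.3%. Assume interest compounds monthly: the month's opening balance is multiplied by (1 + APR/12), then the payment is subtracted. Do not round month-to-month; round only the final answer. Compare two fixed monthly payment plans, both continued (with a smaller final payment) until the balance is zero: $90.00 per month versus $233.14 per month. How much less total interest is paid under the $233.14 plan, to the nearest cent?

$1,214.43

Monthly rate r = 13.3%/12 = 1.10833% = 0.0110833.
At $90.00/mo: n = ⌈−ln(1 − rB₀/P)/ln(1+r)⌉ = 66 payments (last $44.12); total interest = total paid − $4,175.00 = $1,719.12.
At $233.14/mo: 21 payments (last $16.89); total interest $504.69.
Interest saved = $1,719.12 − $504.69 = $1,214.43.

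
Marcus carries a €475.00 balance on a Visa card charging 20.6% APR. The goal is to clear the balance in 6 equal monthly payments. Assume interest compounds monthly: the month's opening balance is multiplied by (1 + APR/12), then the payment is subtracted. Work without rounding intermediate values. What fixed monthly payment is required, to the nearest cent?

Monthly rate r = 20.6%/12 = 1.71667% = 0.0171667.
Level-payment amortization: P = B₀·r / (1 − (1+r)^(−n)) = 475.00·0.0171667 / (1 − 1.01717^(−6)).
Denominator 1 − (1+r)^(−6) = 0.097084138.
P = 8.15417 / 0.097084138 ≈ 83.99.

€83.99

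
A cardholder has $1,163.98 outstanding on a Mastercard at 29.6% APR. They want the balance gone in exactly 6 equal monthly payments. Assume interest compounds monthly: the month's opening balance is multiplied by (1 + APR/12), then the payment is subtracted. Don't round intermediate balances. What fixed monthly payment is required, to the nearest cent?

$211.09

Monthly rate r = 29.6%/12 = 2.46667% = 0.0246667.
Level-payment amortization: P = B₀·r / (1 − (1+r)^(−n)) = 1163.98·0.0246667 / (1 − 1.02467^(−6)).
Denominator 1 − (1+r)^(−6) = 0.136018687.
P = 28.7115 / 0.136018687 ≈ 211.09.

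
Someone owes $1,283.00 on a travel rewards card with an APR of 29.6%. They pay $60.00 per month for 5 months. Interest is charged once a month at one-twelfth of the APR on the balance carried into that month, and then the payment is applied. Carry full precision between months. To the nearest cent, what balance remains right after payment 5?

$1,134.07

Monthly rate r = 29.6%/12 = 2.46667% = 0.0246667.
Each month: B ← B·(1+r) − $60.00.
Month 1: interest $31.65; balance after payment $1,254.65.
Month 2: interest $30.95; balance after payment $1,225.60.
Month 3: interest $30.23; balance after payment $1,195.83.
Month 4: interest $29.50; balance after payment $1,165.32.
Month 5: interest $28.74; balance after payment $1,134.07.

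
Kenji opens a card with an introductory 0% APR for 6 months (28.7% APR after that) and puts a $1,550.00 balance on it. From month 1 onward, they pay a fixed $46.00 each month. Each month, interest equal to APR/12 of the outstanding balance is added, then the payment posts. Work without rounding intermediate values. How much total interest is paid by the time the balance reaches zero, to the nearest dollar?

Promo months 1–6 at r₀ = 0%/12 = 0; months 7+ at r₁ = 28.7%/12 = 0.0239167.
After month 6 (no interest yet): B = $1,550.00 − 6·$46.00 = $1,274.00.
Then at r₁ with $46.00/mo: n₂ = −ln(1 − r₁·B/P)/ln(1+r₁) ≈ 45.94 → 46 more payments.
Total paid = 51·$46.00 + $43.38 = $2,389.38; interest = $2,389.38 − $1,550.00 = $839.38.

$839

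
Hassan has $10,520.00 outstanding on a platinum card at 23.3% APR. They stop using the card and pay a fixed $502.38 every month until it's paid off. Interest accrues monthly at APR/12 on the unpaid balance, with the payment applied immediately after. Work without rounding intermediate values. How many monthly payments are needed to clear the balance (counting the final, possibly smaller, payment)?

28 payments

Monthly rate r = 23.3%/12 = 1.94167% = 0.0194167.
Recurrence: B ← B·(1+r) − $502.38.
Month 1: interest $204.26; balance after payment $10,221.88.
Month 2: interest $198.47; balance after payment $9,917.98.
Closed form: n = −ln(1 − rB₀/P)/ln(1+r) = −ln(0.59341)/ln(1.01942) ≈ 27.138, so the balance reaches zero during payment 28.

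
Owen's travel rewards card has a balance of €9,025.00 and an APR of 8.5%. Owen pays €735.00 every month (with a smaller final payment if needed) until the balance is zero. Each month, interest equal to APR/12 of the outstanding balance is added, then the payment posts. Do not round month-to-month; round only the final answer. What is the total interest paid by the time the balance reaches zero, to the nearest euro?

Monthly rate r = 8.5%/12 = 0.708333% = 0.00708333.
Payoff takes n = ⌈−ln(1 − rB₀/P)/ln(1+r)⌉ = ⌈12.891⌉ = 13 payments; the last is €655.48.
Total paid = 12·€735.00 + €655.48 = €9,475.48.
Total interest = total paid − principal = €9,475.48 − €9,025.00 = €450.48.

€450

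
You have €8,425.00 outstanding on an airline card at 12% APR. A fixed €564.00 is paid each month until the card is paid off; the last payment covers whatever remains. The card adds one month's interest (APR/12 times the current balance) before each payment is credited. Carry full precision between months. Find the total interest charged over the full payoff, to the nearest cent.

Monthly rate r = 12%/12 = 1% = 0.01.
Payoff takes n = ⌈−ln(1 − rB₀/P)/ln(1+r)⌉ = ⌈16.260⌉ = 17 payments; the last is €146.99.
Total paid = 16·€564.00 + €146.99 = €9,170.99.
Total interest = total paid − principal = €9,170.99 − €8,425.00 = €745.99.

€745.99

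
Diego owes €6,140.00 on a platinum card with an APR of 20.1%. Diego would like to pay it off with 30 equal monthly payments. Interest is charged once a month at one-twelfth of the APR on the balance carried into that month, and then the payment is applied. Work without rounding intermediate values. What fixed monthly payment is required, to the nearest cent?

Monthly rate r = 20.1%/12 = 1.675% = 0.01675.
Level-payment amortization: P = B₀·r / (1 − (1+r)^(−n)) = 6140.00·0.01675 / (1 − 1.01675^(−30)).
Denominator 1 − (1+r)^(−30) = 0.392460432.
P = 102.845 / 0.392460432 ≈ 262.05.

€262.05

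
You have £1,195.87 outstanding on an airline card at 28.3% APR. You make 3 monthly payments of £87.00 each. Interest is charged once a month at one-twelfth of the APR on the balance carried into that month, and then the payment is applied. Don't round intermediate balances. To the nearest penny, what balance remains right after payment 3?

£1,015.29

Monthly rate r = 28.3%/12 = 2.35833% = 0.0235833.
Each month: B ← B·(1+r) − £87.00.
Month 1: interest £28.20; balance after payment £1,137.07.
Month 2: interest £26.82; balance after payment £1,076.89.
Month 3: interest £25.40; balance after payment £1,015.29.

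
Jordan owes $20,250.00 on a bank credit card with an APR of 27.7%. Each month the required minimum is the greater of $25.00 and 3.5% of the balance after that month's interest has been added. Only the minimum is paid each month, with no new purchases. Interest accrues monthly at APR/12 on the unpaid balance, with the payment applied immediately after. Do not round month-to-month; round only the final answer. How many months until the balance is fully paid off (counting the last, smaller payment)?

309 months

Monthly rate r = 27.7%/12 = 2.30833% = 0.0230833.
While 3.5% of the post-interest balance exceeds $25.00, each month B ← (B·(1+r))·(1 − 0.035), i.e. B shrinks by the factor (1+r)·0.965 = 0.98728.
This holds for months 1–263. Entering month 264 the balance is $697.76; 3.5% of the post-interest balance is now below $25.00, so the flat $25.00 minimum applies from here.
From month 264 a fixed $25.00 at rate r clears $697.76 in 46 more payments. Total: 263 + 46 = 309 months.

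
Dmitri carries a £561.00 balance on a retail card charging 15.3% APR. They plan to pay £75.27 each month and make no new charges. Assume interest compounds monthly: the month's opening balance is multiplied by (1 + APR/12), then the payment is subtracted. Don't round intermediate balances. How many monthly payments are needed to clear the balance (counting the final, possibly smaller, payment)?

8 months

Monthly rate r = 15.3%/12 = 1.275% = 0.01275.
Recurrence: B ← B·(1+r) − £75.27.
Month 1: interest £7.15; balance after payment £492.88.
Month 2: interest £6.28; balance after payment £423.90.
Closed form: n = −ln(1 − rB₀/P)/ln(1+r) = −ln(0.90497)/ln(1.01275) ≈ 7.881, so the balance reaches zero during payment 8.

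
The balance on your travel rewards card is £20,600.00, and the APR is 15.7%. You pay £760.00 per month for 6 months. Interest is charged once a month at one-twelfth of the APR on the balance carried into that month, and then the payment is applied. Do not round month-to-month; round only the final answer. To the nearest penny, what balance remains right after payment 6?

£17,559.15

Monthly rate r = 15.7%/12 = 1.30833% = 0.0130833.
Each month: B ← B·(1+r) − £760.00.
Month 1: interest £269.52; balance after payment £20,109.52.
Month 2: interest £263.10; balance after payment £19,612.62.
Month 3: interest £256.60; balance after payment £19,109.21.
Month 4: interest £250.01; balance after payment £18,599.23.
Month 5: interest £243.34; balance after payment £18,082.57.
Month 6: interest £236.58; balance after payment £17,559.15.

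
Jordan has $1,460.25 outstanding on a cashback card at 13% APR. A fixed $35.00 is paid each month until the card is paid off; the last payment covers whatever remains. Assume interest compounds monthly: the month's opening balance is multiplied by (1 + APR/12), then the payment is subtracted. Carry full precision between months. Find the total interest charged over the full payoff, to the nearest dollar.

Monthly rate r = 13%/12 = 1.08333% = 0.0108333.
Payoff takes n = ⌈−ln(1 − rB₀/P)/ln(1+r)⌉ = ⌈55.818⌉ = 56 payments; the last is $28.67.
Total paid = 55·$35.00 + $28.67 = $1,953.67.
Total interest = total paid − principal = $1,953.67 − $1,460.25 = $493.42.

$493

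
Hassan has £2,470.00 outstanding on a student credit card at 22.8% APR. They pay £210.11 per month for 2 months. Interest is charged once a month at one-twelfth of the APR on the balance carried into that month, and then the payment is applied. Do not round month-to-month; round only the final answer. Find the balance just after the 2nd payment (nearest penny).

£2,140.54

Monthly rate r = 22.8%/12 = 1.9% = 0.019.
Each month: B ← B·(1+r) − £210.11.
Month 1: interest £46.93; balance after payment £2,306.82.
Month 2: interest £43.83; balance after payment £2,140.54.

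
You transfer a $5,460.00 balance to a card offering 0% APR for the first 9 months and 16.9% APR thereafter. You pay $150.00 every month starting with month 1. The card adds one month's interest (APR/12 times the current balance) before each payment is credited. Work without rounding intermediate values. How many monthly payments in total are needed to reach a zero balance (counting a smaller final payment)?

44 payments

Promo months 1–9 at r₀ = 0%/12 = 0; months 10+ at r₁ = 16.9%/12 = 0.0140833.
After month 9 (no interest yet): B = $5,460.00 − 9·$150.00 = $4,110.00.
Then at r₁ with $150.00/mo: n₂ = −ln(1 − r₁·B/P)/ln(1+r₁) ≈ 34.86 → 35 more payments.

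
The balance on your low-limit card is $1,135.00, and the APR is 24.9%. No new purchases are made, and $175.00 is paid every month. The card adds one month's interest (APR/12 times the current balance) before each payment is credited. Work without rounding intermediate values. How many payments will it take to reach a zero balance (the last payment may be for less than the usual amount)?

Monthly rate r = 24.9%/12 = 2.075% = 0.02075.
Recurrence: B ← B·(1+r) − $175.00.
Month 1: interest $23.55; balance after payment $983.55.
Month 2: interest $20.41; balance after payment $828.96.
Closed form: n = −ln(1 − rB₀/P)/ln(1+r) = −ln(0.86542)/ln(1.02075) ≈ 7.038, so the balance reaches zero during payment 8.

8 payments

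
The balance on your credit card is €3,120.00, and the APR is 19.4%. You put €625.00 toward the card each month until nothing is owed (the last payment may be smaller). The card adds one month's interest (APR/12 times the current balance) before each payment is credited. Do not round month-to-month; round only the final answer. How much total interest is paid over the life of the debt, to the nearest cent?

Monthly rate r = 19.4%/12 = 1.61667% = 0.0161667.
Payoff takes n = ⌈−ln(1 − rB₀/P)/ln(1+r)⌉ = ⌈5.247⌉ = 6 payments; the last is €155.27.
Total paid = 5·€625.00 + €155.27 = €3,280.27.
Total interest = total paid − principal = €3,280.27 − €3,120.00 = €160.27.

€160.27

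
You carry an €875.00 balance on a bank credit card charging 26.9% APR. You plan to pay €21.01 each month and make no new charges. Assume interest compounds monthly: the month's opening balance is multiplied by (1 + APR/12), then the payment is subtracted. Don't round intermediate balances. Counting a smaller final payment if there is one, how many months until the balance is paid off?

Monthly rate r = 26.9%/12 = 2.24167% = 0.0224167.
Recurrence: B ← B·(1+r) − €21.01.
Month 1: interest €19.61; balance after payment €873.60.
Month 2: interest €19.58; balance after payment €872.18.
Closed form: n = −ln(1 − rB₀/P)/ln(1+r) = −ln(0.066417)/ln(1.02242) ≈ 122.324, so the balance reaches zero during payment 123.

123 months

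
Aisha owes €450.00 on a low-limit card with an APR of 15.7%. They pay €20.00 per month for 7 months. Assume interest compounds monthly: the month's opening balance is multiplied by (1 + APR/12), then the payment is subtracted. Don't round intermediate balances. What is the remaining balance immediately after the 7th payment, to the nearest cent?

Monthly rate r = 15.7%/12 = 1.30833% = 0.0130833.
Each month: B ← B·(1+r) − €20.00.
Month 1: interest €5.89; balance after payment €435.89.
Month 2: interest €5.70; balance after payment €421.59.
Month 3: interest €5.52; balance after payment €407.11.
Month 4: interest €5.33; balance after payment €392.43.
Month 5: interest €5.13; balance after payment €377.57.
Month 6: interest €4.94; balance after payment €362.51.
Month 7: interest €4.74; balance after payment €347.25.

€347.25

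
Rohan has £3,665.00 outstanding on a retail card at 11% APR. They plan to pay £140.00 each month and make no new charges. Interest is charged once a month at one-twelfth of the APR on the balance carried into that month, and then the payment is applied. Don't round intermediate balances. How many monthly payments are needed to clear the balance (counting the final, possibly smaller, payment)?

31 months

Monthly rate r = 11%/12 = 0.916667% = 0.00916667.
Recurrence: B ← B·(1+r) − £140.00.
Month 1: interest £33.60; balance after payment £3,558.60.
Month 2: interest £32.62; balance after payment £3,451.22.
Closed form: n = −ln(1 − rB₀/P)/ln(1+r) = −ln(0.76003)/ln(1.00917) ≈ 30.071, so the balance reaches zero during payment 31.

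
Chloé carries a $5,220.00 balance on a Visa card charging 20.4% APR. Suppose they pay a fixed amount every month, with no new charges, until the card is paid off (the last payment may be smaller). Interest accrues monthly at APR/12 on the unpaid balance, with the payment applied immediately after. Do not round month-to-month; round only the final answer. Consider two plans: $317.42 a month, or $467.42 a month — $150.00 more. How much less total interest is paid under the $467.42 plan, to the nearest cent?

$336.25

Monthly rate r = 20.4%/12 = 1.7% = 0.017.
At $317.42/mo: n = ⌈−ln(1 − rB₀/P)/ln(1+r)⌉ = 20 payments (last $144.09); total interest = total paid − $5,220.00 = $955.07.
At $467.42/mo: 13 payments (last $229.78); total interest $618.82.
Interest saved = $955.07 − $618.82 = $336.25.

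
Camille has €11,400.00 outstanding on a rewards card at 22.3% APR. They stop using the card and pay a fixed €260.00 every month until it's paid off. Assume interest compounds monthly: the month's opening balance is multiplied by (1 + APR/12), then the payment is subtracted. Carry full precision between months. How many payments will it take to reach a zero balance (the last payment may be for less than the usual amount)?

92 months

Monthly rate r = 22.3%/12 = 1.85833% = 0.0185833.
Recurrence: B ← B·(1+r) − €260.00.
Month 1: interest €211.85; balance after payment €11,351.85.
Month 2: interest €210.96; balance after payment €11,302.81.
Closed form: n = −ln(1 − rB₀/P)/ln(1+r) = −ln(0.18519)/ln(1.01858) ≈ 91.586, so the balance reaches zero during payment 92.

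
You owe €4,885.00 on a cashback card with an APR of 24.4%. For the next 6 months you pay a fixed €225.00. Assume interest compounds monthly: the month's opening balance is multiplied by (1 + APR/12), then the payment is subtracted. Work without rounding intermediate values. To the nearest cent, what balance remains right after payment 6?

Monthly rate r = 24.4%/12 = 2.03333% = 0.0203333.
Each month: B ← B·(1+r) − €225.00.
Month 1: interest €99.33; balance after payment €4,759.33.
Month 2: interest €96.77; balance after payment €4,631.10.
Month 3: interest €94.17; balance after payment €4,500.27.
Month 4: interest €91.51; balance after payment €4,366.77.
Month 5: interest €88.79; balance after payment €4,230.56.
Month 6: interest €86.02; balance after payment €4,091.59.

€4,091.59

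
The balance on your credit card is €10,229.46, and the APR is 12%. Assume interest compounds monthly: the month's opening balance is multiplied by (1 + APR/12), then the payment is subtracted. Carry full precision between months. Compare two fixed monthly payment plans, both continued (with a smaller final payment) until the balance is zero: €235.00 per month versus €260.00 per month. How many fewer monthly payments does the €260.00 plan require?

7 fewer payments

Monthly rate r = 12%/12 = 1% = 0.01.
At €235.00/mo: n = ⌈−ln(1 − rB₀/P)/ln(1+r)⌉ = 58 payments (last €101.49); total interest = total paid − €10,229.46 = €3,267.03.
At €260.00/mo: 51 payments (last €63.90); total interest €2,834.44.
Payments saved = 58 − 51 = 7.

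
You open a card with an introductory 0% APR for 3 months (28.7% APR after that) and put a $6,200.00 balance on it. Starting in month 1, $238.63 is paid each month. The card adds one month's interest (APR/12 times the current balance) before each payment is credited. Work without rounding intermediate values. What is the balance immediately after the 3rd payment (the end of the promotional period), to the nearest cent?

Promo months 1–3 at r₀ = 0%/12 = 0; months 4+ at r₁ = 28.7%/12 = 0.0239167.
After month 3 (no interest yet): B = $6,200.00 − 3·$238.63 = $5,484.11.

$5,484.11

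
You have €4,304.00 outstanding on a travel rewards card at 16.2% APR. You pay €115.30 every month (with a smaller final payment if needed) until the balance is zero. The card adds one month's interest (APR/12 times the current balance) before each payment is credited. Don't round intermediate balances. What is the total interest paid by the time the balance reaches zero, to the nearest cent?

€1,724.00

Monthly rate r = 16.2%/12 = 1.35% = 0.0135.
Payoff takes n = ⌈−ln(1 − rB₀/P)/ln(1+r)⌉ = ⌈52.280⌉ = 53 payments; the last is €32.40.
Total paid = 52·€115.30 + €32.40 = €6,028.00.
Total interest = total paid − principal = €6,028.00 − €4,304.00 = €1,724.00.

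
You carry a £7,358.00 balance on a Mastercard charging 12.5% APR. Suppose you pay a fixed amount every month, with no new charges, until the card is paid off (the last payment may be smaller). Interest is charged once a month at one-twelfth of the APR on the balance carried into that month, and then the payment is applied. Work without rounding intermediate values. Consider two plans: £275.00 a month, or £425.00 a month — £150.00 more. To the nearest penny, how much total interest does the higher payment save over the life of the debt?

Monthly rate r = 12.5%/12 = 1.04167% = 0.0104167.
At £275.00/mo: n = ⌈−ln(1 − rB₀/P)/ln(1+r)⌉ = 32 payments (last £145.53); total interest = total paid − £7,358.00 = £1,312.53.
At £425.00/mo: 20 payments (last £81.40); total interest £798.40.
Interest saved = £1,312.53 − £798.40 = £514.13.

£514.13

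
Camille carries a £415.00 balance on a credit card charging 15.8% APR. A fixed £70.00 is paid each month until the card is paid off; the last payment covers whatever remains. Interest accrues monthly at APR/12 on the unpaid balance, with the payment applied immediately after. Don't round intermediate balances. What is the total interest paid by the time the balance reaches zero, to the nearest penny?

Monthly rate r = 15.8%/12 = 1.31667% = 0.0131667.
Payoff takes n = ⌈−ln(1 − rB₀/P)/ln(1+r)⌉ = ⌈6.213⌉ = 7 payments; the last is £15.01.
Total paid = 6·£70.00 + £15.01 = £435.01.
Total interest = total paid − principal = £435.01 − £415.00 = £20.01.

£20.01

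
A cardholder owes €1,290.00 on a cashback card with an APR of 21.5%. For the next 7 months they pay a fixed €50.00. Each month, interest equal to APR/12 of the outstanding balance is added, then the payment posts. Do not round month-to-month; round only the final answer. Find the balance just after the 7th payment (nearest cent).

€1,091.36

Monthly rate r = 21.5%/12 = 1.79167% = 0.0179167.
Each month: B ← B·(1+r) − €50.00.
Month 1: interest €23.11; balance after payment €1,263.11.
Month 2: interest €22.63; balance after payment €1,235.74.
Month 3: interest €22.14; balance after payment €1,207.88.
Month 4: interest €21.64; balance after payment €1,179.52.
Month 5: interest €21.13; balance after payment €1,150.66.
Month 6: interest €20.62; balance after payment €1,121.27.
Month 7: interest €20.09; balance after payment €1,091.36.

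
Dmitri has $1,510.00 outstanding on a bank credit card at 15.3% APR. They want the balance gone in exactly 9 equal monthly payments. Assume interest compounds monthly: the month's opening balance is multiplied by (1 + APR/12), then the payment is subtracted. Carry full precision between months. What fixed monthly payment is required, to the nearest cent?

Monthly rate r = 15.3%/12 = 1.275% = 0.01275.
Level-payment amortization: P = B₀·r / (1 − (1+r)^(−n)) = 1510.00·0.01275 / (1 − 1.01275^(−9)).
Denominator 1 − (1+r)^(−9) = 0.107764018.
P = 19.2525 / 0.107764018 ≈ 178.65.

$178.65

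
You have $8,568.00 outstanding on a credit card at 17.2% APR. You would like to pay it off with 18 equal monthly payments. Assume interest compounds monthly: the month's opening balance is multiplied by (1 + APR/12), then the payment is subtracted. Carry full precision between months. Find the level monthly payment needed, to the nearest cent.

Monthly rate r = 17.2%/12 = 1.43333% = 0.0143333.
Level-payment amortization: P = B₀·r / (1 − (1+r)^(−n)) = 8568.00·0.0143333 / (1 − 1.01433^(−18)).
Denominator 1 − (1+r)^(−18) = 0.225988448.
P = 122.808 / 0.225988448 ≈ 543.43.

$543.43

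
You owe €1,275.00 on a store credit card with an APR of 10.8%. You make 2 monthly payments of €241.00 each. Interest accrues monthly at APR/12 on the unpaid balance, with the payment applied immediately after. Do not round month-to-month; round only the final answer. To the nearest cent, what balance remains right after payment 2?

€813.88

Monthly rate r = 10.8%/12 = 0.9% = 0.009.
Each month: B ← B·(1+r) − €241.00.
Month 1: interest €11.48; balance after payment €1,045.47.
Month 2: interest €9.41; balance after payment €813.88.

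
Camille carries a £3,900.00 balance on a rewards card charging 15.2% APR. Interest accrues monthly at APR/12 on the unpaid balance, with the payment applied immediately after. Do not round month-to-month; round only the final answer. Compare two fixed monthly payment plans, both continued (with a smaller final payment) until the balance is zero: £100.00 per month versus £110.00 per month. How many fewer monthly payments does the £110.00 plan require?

Monthly rate r = 15.2%/12 = 1.26667% = 0.0126667.
At £100.00/mo: n = ⌈−ln(1 − rB₀/P)/ln(1+r)⌉ = 55 payments (last £12.10); total interest = total paid − £3,900.00 = £1,512.10.
At £110.00/mo: 48 payments (last £40.28); total interest £1,310.28.
Payments saved = 55 − 48 = 7.

7 fewer payments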